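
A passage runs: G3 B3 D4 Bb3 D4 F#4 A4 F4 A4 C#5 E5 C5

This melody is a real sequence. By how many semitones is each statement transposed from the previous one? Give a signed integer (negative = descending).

With a 4-note motive the entries are G3, D4, A4, each up a 5th from the previous.
G3→D4 is 62 − 55 = 7 semitones.

7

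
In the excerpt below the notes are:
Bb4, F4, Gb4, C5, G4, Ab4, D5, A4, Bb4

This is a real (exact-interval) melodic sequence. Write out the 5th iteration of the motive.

F#5 C#5 D5

With a 3-note motive the entries are Bb4, C5, D5, each up a 2nd from the previous.
Carrying on: E5 → F#5.
From F#5 the exact shape gives F#5 C#5 D5.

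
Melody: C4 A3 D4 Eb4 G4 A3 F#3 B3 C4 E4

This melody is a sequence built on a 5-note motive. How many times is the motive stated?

2

10 notes in groups of 5 gives 10/5 = 2 statements.
Starts: C4, A3 — each down a 3rd.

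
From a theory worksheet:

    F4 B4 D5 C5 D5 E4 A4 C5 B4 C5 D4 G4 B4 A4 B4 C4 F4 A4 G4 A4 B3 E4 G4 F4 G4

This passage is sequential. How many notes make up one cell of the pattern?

5

There are 25 notes; a 5-note unit gives 5 cells:
F4 B4 D5 C5 D5 | E4 A4 C5 B4 C5 | D4 G4 B4 A4 B4 | C4 F4 A4 G4 A4 | B3 E4 G4 F4 G4
Each cell is the previous one down a 2nd — so the unit is 5 notes.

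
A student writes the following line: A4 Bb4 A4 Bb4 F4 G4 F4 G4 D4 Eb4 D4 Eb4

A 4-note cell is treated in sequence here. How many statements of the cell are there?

12 notes in groups of 4 gives 12/4 = 3 statements.
Starts: A4, F4, D4 — each down a 3rd.

3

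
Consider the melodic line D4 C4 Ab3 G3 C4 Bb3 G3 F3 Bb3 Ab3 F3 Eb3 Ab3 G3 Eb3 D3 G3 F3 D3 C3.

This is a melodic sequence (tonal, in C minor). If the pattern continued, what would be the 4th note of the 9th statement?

With 4-note cells, note 4 of each statement runs G3, F3, Eb3, D3, C3.
Extending down a 2nd: Bb2 → Ab2 → G2 → F2.

F2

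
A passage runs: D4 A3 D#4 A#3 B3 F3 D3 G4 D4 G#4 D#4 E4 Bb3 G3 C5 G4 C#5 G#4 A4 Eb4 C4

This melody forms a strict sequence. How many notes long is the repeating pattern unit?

21 notes total. Splitting into 3 groups of 7:
D4 A3 D#4 A#3 B3 F3 D3 | G4 D4 G#4 D#4 E4 Bb3 G3 | C5 G4 C#5 G#4 A4 Eb4 C4
That's a consistent up a 4th shift per cell, and no other grouping gives one.

7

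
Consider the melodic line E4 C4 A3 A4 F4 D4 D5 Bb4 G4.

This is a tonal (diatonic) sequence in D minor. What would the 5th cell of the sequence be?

C6 A5 F5

Taking 3-note groups, the heads are E4, A4, D5: the pattern moves up a 4th.
Extending up a 4th: G5 → C6.
So cell 5 is C6 A5 F5.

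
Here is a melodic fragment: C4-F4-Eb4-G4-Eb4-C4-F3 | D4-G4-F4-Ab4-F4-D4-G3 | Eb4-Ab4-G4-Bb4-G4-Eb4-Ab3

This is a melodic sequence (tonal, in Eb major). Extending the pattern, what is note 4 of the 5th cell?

D5

The unit is 7 notes. Position-4 pitches of the 3 shown cells: G4, Ab4, Bb4.
Extending up a 2nd: C5 → D5.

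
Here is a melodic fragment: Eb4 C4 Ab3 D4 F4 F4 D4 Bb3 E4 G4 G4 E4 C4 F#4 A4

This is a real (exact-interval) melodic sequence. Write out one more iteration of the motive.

A4 F#4 D4 G#4 B4

Unit = 5 notes; the statements start on Eb4, F4, G4, moving up a 2nd each time.
So cell 4 is A4 F#4 D4 G#4 B4.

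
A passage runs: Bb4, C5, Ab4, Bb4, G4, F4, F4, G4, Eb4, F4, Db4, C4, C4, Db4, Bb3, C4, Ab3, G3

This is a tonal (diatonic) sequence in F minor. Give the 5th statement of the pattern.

Db3 Eb3 C3 Db3 Bb2 Ab2

The 6-note cells begin on Bb4, F4, C4 — each down a 4th from the last.
Carrying on: G3 → Db3.
From Db3 the diatonic shape gives Db3 Eb3 C3 Db3 Bb2 Ab2.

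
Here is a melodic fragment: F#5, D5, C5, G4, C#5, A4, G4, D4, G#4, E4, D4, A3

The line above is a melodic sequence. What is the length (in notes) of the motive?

12 notes total. Splitting into 3 groups of 4:
F#5 D5 C5 G4 | C#5 A4 G4 D4 | G#4 E4 D4 A3
Every group is a transposition down a 4th of the one before; no shorter unit works.

4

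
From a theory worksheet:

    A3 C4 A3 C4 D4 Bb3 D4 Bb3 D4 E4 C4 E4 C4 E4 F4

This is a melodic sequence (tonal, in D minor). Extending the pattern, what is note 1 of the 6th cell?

The unit is 5 notes. Position-1 pitches of the 3 shown cells: A3, Bb3, C4.
Extending up a 2nd: D4 → E4 → F4.

F4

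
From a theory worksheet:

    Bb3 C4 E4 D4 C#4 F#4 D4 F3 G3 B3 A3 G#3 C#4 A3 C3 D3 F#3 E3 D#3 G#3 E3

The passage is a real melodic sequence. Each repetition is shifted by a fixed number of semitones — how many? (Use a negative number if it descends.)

-5

Taking 7-note groups, the heads are Bb3, F3, C3: the pattern moves down a 4th.
Bb3→F3 is 53 − 58 = -5 semitones.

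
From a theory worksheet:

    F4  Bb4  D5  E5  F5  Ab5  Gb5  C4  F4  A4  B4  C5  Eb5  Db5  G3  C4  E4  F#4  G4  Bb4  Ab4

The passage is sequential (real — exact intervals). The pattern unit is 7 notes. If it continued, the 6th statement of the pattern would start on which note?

Unit = 7 notes; the statements start on F4, C4, G3, moving down a 4th each time.
Continuing: D3 → A2 → E2. Statement 6 starts on E2.

E2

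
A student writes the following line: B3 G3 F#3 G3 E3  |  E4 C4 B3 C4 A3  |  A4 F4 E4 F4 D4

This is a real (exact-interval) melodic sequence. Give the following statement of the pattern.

D5 Bb4 A4 Bb4 G4

With a 5-note motive the entries are B3, E4, A4, each up a 4th from the previous.
Statement 4 starts on D5 and keeps the same exact contour: D5 Bb4 A4 Bb4 G4.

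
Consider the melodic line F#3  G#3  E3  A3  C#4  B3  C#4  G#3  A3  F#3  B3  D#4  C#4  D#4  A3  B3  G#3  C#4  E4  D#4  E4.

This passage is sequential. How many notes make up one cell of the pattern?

There are 21 notes; a 7-note unit gives 3 cells:
F#3 G#3 E3 A3 C#4 B3 C#4 | G#3 A3 F#3 B3 D#4 C#4 D#4 | A3 B3 G#3 C#4 E4 D#4 E4
That's a consistent up a 2nd shift per cell, and no other grouping gives one.

7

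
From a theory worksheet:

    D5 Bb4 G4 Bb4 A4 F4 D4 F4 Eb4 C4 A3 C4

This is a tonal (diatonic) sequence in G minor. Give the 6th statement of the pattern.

C3 A2 F2 A2

With a 4-note motive the entries are D5, A4, Eb4, each down a 4th from the previous.
Carrying on: Bb3 → F3 → C3.
Statement 6 starts on C3 and keeps the same diatonic contour: C3 A2 F2 A2.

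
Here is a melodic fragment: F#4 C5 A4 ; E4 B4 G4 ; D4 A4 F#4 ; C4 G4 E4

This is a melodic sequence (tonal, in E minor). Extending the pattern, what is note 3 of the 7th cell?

With 3-note cells, note 3 of each statement runs A4, G4, F#4, E4.
Carrying that down a 2nd forward: D4 → C4 → B3.

B3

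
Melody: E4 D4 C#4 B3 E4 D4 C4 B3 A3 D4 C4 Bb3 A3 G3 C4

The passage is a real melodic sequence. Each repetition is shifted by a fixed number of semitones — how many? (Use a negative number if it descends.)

The 5-note cells begin on E4, D4, C4 — each down a 2nd from the last.
E4→D4 is 62 − 64 = -2 semitones.

-2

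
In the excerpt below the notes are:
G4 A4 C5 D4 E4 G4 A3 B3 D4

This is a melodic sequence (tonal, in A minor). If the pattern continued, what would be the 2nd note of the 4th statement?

F3

With 3-note cells, note 2 of each statement runs A4, E4, B3.
From B3, down a 4th gives F3.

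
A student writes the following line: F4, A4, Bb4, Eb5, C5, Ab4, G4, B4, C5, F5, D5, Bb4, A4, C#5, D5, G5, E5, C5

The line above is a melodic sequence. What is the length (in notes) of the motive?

There are 18 notes; a 6-note unit gives 3 cells:
F4 A4 Bb4 Eb5 C5 Ab4 | G4 B4 C5 F5 D5 Bb4 | A4 C#5 D5 G5 E5 C5
Every group is a transposition up a 2nd of the one before; no shorter unit works.

6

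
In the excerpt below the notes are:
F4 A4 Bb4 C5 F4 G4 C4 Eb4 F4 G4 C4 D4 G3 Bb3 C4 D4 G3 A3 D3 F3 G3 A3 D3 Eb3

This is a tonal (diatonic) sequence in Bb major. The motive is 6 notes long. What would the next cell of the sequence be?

With a 6-note motive the entries are F4, C4, G3, D3, each down a 4th from the previous.
From A2 the diatonic shape gives A2 C3 D3 Eb3 A2 Bb2.

A2 C3 D3 Eb3 A2 Bb2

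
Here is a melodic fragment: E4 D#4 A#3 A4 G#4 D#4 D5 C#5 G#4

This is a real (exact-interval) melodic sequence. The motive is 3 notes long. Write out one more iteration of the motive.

G5 F#5 C#5

With a 3-note motive the entries are E4, A4, D5, each up a 4th from the previous.
From G5 the exact shape gives G5 F#5 C#5.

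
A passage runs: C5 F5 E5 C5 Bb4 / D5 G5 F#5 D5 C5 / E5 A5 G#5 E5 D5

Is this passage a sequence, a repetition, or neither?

sequence

Each 5-note cell is the previous one transposed up a 2nd.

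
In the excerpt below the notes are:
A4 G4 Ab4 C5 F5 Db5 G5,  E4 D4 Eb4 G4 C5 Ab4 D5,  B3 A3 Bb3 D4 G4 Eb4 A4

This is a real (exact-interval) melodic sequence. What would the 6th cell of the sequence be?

With a 7-note motive the entries are A4, E4, B3, each down a 4th from the previous.
Carrying on: F#3 → C#3 → G#2.
From G#2 the exact shape gives G#2 F#2 G2 B2 E3 C3 F#3.

G#2 F#2 G2 B2 E3 C3 F#3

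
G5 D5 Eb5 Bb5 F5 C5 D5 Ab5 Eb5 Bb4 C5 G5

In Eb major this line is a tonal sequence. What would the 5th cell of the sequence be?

With a 4-note motive the entries are G5, F5, Eb5, each down a 2nd from the previous.
Continuing the starts: D5 → C5.
From C5 the diatonic shape gives C5 G4 Ab4 Eb5.

C5 G4 Ab4 Eb5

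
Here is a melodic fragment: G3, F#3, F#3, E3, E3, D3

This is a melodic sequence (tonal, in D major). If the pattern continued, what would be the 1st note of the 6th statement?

B2

The unit is 2 notes. Position-1 pitches of the 3 shown cells: G3, F#3, E3.
Extending down a 2nd: D3 → C#3 → B2.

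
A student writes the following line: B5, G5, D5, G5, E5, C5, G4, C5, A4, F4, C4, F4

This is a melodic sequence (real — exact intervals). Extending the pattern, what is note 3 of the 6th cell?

Eb2

The unit is 4 notes. Position-3 pitches of the 3 shown cells: D5, G4, C4.
Carrying that down a 5th forward: F3 → Bb2 → Eb2.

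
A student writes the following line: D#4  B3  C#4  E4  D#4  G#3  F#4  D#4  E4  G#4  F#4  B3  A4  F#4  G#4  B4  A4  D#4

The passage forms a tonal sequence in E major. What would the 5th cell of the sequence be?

E5 C#5 D#5 F#5 E5 A4

Taking 6-note groups, the heads are D#4, F#4, A4: the pattern moves up a 3rd.
Extending up a 3rd: C#5 → E5.
So cell 5 is E5 C#5 D#5 F#5 E5 A4.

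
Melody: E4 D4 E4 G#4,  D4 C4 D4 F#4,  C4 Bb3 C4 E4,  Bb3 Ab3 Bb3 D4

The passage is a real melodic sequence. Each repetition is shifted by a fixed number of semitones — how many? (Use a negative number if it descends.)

The 4-note cells begin on E4, D4, C4, Bb3 — each down a 2nd from the last.
E4→D4 is 62 − 64 = -2 semitones.

-2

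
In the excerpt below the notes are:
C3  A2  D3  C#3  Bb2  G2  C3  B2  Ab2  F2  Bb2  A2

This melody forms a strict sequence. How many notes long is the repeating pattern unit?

There are 12 notes; a 4-note unit gives 3 cells:
C3 A2 D3 C#3 | Bb2 G2 C3 B2 | Ab2 F2 Bb2 A2
Every group is a transposition down a 2nd of the one before; no shorter unit works.

4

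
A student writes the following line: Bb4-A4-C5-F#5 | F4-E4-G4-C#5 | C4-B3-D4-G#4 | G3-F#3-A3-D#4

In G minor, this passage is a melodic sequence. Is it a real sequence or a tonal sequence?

real

Each cell has the same semitone pattern (-1, 3, 6) — intervals are preserved exactly.
And F#5 lies outside G minor, so the sequence is real rather than tonal.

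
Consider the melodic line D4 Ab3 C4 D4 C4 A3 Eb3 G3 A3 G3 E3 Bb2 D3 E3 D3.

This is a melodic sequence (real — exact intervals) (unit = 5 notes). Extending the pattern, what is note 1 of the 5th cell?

Grouping in 5s, the 1st note of each cell is D4, A3, E3.
Each moves down a 4th. Continuing: B2 → F#2.

F#2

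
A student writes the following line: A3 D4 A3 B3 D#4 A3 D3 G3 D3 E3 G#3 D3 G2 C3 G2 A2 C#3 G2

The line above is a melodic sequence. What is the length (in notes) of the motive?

Try groups of 6 (3 cells in 18 notes):
A3 D4 A3 B3 D#4 A3 | D3 G3 D3 E3 G#3 D3 | G2 C3 G2 A2 C#3 G2
That's a consistent down a 5th shift per cell, and no other grouping gives one.

6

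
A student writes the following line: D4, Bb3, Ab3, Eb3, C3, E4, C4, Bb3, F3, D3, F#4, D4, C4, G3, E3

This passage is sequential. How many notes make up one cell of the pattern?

There are 15 notes; a 5-note unit gives 3 cells:
D4 Bb3 Ab3 Eb3 C3 | E4 C4 Bb3 F3 D3 | F#4 D4 C4 G3 E3
Every group is a transposition up a 2nd of the one before; no shorter unit works.

5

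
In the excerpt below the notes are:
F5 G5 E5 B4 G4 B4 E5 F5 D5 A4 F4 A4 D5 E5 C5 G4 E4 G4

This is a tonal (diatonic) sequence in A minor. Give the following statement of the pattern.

The 6-note cells begin on F5, E5, D5 — each down a 2nd from the last.
So cell 4 is C5 D5 B4 F4 D4 F4.

C5 D5 B4 F4 D4 F4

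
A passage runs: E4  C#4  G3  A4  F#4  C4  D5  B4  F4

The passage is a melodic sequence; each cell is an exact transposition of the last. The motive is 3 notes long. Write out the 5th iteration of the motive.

Taking 3-note groups, the heads are E4, A4, D5: the pattern moves up a 4th.
Carrying on: G5 → C6.
Statement 5 starts on C6 and keeps the same exact contour: C6 A5 Eb5.

C6 A5 Eb5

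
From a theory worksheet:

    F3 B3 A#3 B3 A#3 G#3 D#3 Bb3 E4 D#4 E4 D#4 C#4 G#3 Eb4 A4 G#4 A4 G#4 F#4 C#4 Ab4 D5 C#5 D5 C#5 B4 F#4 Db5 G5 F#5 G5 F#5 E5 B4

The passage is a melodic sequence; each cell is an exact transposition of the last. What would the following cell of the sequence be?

Gb5 C6 B5 C6 B5 A5 E5

With a 7-note motive the entries are F3, Bb3, Eb4, Ab4, Db5, each up a 4th from the previous.
So cell 6 is Gb5 C6 B5 C6 B5 A5 E5.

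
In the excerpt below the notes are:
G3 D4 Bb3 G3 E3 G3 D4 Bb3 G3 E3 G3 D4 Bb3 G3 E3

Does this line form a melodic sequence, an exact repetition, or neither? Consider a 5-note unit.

Each 5-note cell is identical (G3 D4 Bb3 G3 E3), restated at the same pitch.

repetition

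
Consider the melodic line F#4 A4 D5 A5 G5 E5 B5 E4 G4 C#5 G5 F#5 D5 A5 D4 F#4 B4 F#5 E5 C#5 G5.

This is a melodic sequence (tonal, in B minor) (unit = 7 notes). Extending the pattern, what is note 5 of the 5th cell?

C#5

Grouping in 7s, the 5th note of each cell is G5, F#5, E5.
Extending down a 2nd: D5 → C#5.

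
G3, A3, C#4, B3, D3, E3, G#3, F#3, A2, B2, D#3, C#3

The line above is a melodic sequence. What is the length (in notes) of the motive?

Try groups of 4 (3 cells in 12 notes):
G3 A3 C#4 B3 | D3 E3 G#3 F#3 | A2 B2 D#3 C#3
Each cell is the previous one down a 4th — so the unit is 4 notes.

4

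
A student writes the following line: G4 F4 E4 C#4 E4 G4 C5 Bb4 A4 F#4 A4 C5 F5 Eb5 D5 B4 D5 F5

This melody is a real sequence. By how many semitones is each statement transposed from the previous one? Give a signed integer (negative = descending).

5

Unit = 6 notes; the statements start on G4, C5, F5, moving up a 4th each time.
G4→C5 is 72 − 67 = 5 semitones.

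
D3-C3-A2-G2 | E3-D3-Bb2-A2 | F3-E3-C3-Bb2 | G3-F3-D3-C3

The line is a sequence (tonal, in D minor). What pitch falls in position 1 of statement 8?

D4

With 4-note cells, note 1 of each statement runs D3, E3, F3, G3.
Carrying that up a 2nd forward: A3 → Bb3 → C4 → D4.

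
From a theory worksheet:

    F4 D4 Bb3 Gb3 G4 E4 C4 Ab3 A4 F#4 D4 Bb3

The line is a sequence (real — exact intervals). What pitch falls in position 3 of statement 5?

F#4

With 4-note cells, note 3 of each statement runs Bb3, C4, D4.
Each moves up a 2nd. Continuing: E4 → F#4.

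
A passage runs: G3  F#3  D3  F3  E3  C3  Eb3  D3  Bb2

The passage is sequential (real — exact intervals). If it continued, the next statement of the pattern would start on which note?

Db3

Taking 3-note groups, the heads are G3, F3, Eb3: the pattern moves down a 2nd.
One more step down a 2nd gives Db3.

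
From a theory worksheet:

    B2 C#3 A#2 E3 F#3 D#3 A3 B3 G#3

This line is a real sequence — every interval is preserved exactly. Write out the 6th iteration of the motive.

C5 D5 B4

The 3-note cells begin on B2, E3, A3 — each up a 4th from the last.
Continuing the starts: D4 → G4 → C5.
So cell 6 is C5 D5 B4.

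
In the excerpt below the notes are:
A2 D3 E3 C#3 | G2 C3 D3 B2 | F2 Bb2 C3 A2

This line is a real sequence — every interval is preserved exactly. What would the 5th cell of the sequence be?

Unit = 4 notes; the statements start on A2, G2, F2, moving down a 2nd each time.
Extending down a 2nd: Eb2 → Db2.
From Db2 the exact shape gives Db2 Gb2 Ab2 F2.

Db2 Gb2 Ab2 F2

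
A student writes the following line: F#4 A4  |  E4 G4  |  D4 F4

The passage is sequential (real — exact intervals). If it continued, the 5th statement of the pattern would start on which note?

Taking 2-note groups, the heads are F#4, E4, D4: the pattern moves down a 2nd.
Continuing: C4 → Bb3. Statement 5 starts on Bb3.

Bb3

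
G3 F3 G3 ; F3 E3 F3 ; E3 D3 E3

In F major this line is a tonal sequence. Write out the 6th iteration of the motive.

Bb2 A2 Bb2

The 3-note cells begin on G3, F3, E3 — each down a 2nd from the last.
Continuing the starts: D3 → C3 → Bb2.
So cell 6 is Bb2 A2 Bb2.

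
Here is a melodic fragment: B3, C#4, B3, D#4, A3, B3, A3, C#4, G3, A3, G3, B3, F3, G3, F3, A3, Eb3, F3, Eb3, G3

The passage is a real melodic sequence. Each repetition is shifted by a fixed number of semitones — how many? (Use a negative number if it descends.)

-2

With a 4-note motive the entries are B3, A3, G3, F3, Eb3, each down a 2nd from the previous.
B3 to A3 spans -2 semitones.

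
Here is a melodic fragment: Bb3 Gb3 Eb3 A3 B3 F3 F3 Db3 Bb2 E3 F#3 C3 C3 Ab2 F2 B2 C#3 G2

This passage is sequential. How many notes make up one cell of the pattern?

18 notes total. Splitting into 3 groups of 6:
Bb3 Gb3 Eb3 A3 B3 F3 | F3 Db3 Bb2 E3 F#3 C3 | C3 Ab2 F2 B2 C#3 G2
Every group is a transposition down a 4th of the one before; no shorter unit works.

6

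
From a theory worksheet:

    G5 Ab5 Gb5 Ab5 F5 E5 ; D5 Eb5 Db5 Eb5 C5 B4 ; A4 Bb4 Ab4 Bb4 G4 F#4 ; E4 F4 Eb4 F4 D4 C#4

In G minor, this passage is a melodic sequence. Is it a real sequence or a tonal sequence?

real

Each cell has the same semitone pattern (1, -2, 2, -3, -1) — intervals are preserved exactly.
And Ab5 lies outside G minor, so the sequence is real rather than tonal.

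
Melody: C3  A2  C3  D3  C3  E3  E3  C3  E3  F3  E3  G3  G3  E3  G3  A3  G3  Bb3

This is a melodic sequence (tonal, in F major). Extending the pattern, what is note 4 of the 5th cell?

E4

Grouping in 6s, the 4th note of each cell is D3, F3, A3.
Each moves up a 3rd. Continuing: C4 → E4.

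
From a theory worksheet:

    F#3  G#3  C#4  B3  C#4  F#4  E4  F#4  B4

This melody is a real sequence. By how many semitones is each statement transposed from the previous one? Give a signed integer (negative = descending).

With a 3-note motive the entries are F#3, B3, E4, each up a 4th from the previous.
Counting half-steps from F#3 to B3: 5.

5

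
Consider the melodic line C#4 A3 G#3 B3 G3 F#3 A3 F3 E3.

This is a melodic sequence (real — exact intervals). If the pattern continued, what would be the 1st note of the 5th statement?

F3

With 3-note cells, note 1 of each statement runs C#4, B3, A3.
Each moves down a 2nd. Continuing: G3 → F3.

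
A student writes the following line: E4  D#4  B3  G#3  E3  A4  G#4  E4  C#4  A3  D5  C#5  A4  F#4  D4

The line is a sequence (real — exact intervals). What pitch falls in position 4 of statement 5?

E5

Grouping in 5s, the 4th note of each cell is G#3, C#4, F#4.
Each moves up a 4th. Continuing: B4 → E5.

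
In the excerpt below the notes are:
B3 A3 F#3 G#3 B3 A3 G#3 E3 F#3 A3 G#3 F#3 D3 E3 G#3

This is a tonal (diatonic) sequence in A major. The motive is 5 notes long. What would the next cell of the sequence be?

F#3 E3 C#3 D3 F#3

Unit = 5 notes; the statements start on B3, A3, G#3, moving down a 2nd each time.
Statement 4 starts on F#3 and keeps the same diatonic contour: F#3 E3 C#3 D3 F#3.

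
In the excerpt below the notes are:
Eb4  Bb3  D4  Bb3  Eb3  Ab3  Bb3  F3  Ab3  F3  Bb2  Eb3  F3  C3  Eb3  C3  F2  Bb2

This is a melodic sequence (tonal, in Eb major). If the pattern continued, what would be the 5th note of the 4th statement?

C2

The unit is 6 notes. Position-5 pitches of the 3 shown cells: Eb3, Bb2, F2.
One more down a 4th gives C2.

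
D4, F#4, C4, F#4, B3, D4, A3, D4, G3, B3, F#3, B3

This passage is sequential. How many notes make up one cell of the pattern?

4

There are 12 notes; a 4-note unit gives 3 cells:
D4 F#4 C4 F#4 | B3 D4 A3 D4 | G3 B3 F#3 B3
Each cell is the previous one down a 3rd — so the unit is 4 notes.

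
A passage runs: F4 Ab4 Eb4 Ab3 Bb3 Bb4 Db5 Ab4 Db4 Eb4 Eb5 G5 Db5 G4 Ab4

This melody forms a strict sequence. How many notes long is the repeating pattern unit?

There are 15 notes; a 5-note unit gives 3 cells:
F4 Ab4 Eb4 Ab3 Bb3 | Bb4 Db5 Ab4 Db4 Eb4 | Eb5 G5 Db5 G4 Ab4
That's a consistent up a 4th shift per cell, and no other grouping gives one.

5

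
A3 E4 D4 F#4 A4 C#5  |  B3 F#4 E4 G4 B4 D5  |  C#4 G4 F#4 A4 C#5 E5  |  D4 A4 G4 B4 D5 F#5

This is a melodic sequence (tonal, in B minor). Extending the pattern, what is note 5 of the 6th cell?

F#5

With 6-note cells, note 5 of each statement runs A4, B4, C#5, D5.
Each moves up a 2nd. Continuing: E5 → F#5.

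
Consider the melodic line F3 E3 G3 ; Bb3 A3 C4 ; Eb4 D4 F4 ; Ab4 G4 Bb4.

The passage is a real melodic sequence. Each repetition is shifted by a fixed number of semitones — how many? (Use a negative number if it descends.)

5

Unit = 3 notes; the statements start on F3, Bb3, Eb4, Ab4, moving up a 4th each time.
F3 to Bb3 spans +5 semitones.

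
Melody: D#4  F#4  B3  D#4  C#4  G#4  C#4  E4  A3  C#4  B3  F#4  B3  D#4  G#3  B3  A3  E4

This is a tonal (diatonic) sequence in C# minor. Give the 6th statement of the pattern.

The 6-note cells begin on D#4, C#4, B3 — each down a 2nd from the last.
Carrying on: A3 → G#3 → F#3.
From F#3 the diatonic shape gives F#3 A3 D#3 F#3 E3 B3.

F#3 A3 D#3 F#3 E3 B3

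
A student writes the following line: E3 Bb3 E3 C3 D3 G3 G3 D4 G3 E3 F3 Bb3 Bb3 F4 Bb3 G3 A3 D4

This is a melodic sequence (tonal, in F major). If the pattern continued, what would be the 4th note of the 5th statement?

D4

Grouping in 6s, the 4th note of each cell is C3, E3, G3.
Each moves up a 3rd. Continuing: Bb3 → D4.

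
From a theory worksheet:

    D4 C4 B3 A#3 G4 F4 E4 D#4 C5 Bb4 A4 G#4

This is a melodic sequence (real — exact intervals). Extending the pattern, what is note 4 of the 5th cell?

F#5

With 4-note cells, note 4 of each statement runs A#3, D#4, G#4.
Each moves up a 4th. Continuing: C#5 → F#5.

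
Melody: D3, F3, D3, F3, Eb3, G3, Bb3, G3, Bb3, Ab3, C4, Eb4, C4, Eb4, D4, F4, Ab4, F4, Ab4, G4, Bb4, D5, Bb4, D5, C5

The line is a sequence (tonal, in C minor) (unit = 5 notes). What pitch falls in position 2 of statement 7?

With 5-note cells, note 2 of each statement runs F3, Bb3, Eb4, Ab4, D5.
Each moves up a 4th. Continuing: G5 → C6.

C6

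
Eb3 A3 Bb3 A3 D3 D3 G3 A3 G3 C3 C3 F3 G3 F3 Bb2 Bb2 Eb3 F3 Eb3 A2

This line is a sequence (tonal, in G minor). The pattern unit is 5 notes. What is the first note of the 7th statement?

F2

The 5-note cells begin on Eb3, D3, C3, Bb2 — each down a 2nd from the last.
Extending the heads down a 2nd: A2 → G2 → F2.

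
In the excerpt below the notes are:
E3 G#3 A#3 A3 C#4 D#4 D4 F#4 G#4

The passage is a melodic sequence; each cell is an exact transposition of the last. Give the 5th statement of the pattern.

C5 E5 F#5

With a 3-note motive the entries are E3, A3, D4, each up a 4th from the previous.
Carrying on: G4 → C5.
Statement 5 starts on C5 and keeps the same exact contour: C5 E5 F#5.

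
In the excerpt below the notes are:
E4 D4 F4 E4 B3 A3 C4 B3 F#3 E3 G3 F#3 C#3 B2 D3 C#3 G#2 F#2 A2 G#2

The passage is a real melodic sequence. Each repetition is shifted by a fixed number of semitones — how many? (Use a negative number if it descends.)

-5

Taking 4-note groups, the heads are E4, B3, F#3, C#3, G#2: the pattern moves down a 4th.
E4→B3 is 59 − 64 = -5 semitones.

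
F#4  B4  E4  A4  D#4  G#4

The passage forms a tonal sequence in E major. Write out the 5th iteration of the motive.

The 2-note cells begin on F#4, E4, D#4 — each down a 2nd from the last.
Carrying on: C#4 → B3.
So cell 5 is B3 E4.

B3 E4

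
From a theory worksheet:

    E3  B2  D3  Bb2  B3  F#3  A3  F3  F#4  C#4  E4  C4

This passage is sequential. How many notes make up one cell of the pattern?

4

There are 12 notes; a 4-note unit gives 3 cells:
E3 B2 D3 Bb2 | B3 F#3 A3 F3 | F#4 C#4 E4 C4
That's a consistent up a 5th shift per cell, and no other grouping gives one.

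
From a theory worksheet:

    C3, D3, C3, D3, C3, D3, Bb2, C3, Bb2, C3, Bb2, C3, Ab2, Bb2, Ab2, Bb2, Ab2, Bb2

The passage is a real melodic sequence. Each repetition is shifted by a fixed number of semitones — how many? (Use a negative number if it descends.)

-2

With a 6-note motive the entries are C3, Bb2, Ab2, each down a 2nd from the previous.
C3→Bb2 is 46 − 48 = -2 semitones.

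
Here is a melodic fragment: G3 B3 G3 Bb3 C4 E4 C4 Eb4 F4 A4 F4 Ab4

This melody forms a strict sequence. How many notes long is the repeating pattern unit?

4

There are 12 notes; a 4-note unit gives 3 cells:
G3 B3 G3 Bb3 | C4 E4 C4 Eb4 | F4 A4 F4 Ab4
Each cell is the previous one up a 4th — so the unit is 4 notes.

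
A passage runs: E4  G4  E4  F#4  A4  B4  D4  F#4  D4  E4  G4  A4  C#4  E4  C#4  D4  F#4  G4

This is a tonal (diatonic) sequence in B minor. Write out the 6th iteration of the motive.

G3 B3 G3 A3 C#4 D4

Taking 6-note groups, the heads are E4, D4, C#4: the pattern moves down a 2nd.
Continuing the starts: B3 → A3 → G3.
Statement 6 starts on G3 and keeps the same diatonic contour: G3 B3 G3 A3 C#4 D4.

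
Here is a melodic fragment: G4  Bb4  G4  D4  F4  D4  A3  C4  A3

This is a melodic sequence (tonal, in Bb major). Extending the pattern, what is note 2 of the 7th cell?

With 3-note cells, note 2 of each statement runs Bb4, F4, C4.
Carrying that down a 4th forward: G3 → D3 → A2 → Eb2.

Eb2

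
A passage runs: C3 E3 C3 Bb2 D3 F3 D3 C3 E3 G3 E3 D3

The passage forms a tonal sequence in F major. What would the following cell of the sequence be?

With a 4-note motive the entries are C3, D3, E3, each up a 2nd from the previous.
So cell 4 is F3 A3 F3 E3.

F3 A3 F3 E3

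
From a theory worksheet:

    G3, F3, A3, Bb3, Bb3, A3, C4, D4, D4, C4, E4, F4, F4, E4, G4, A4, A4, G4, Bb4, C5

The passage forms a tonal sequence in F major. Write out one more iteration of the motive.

C5 Bb4 D5 E5

Taking 4-note groups, the heads are G3, Bb3, D4, F4, A4: the pattern moves up a 3rd.
Statement 6 starts on C5 and keeps the same diatonic contour: C5 Bb4 D5 E5.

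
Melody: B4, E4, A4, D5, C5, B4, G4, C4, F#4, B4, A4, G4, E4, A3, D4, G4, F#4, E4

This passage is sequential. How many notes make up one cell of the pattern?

There are 18 notes; a 6-note unit gives 3 cells:
B4 E4 A4 D5 C5 B4 | G4 C4 F#4 B4 A4 G4 | E4 A3 D4 G4 F#4 E4
That's a consistent down a 3rd shift per cell, and no other grouping gives one.

6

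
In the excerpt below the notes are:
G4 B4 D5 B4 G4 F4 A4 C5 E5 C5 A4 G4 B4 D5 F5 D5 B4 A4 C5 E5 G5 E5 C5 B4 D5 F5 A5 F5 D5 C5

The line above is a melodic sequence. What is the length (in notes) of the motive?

There are 30 notes; a 6-note unit gives 5 cells:
G4 B4 D5 B4 G4 F4 | A4 C5 E5 C5 A4 G4 | B4 D5 F5 D5 B4 A4 | C5 E5 G5 E5 C5 B4 | D5 F5 A5 F5 D5 C5
Each cell is the previous one up a 2nd — so the unit is 6 notes.

6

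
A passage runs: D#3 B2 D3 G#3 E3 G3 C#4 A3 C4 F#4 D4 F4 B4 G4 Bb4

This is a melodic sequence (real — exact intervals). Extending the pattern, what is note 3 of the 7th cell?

With 3-note cells, note 3 of each statement runs D3, G3, C4, F4, Bb4.
Extending up a 4th: Eb5 → Ab5.

Ab5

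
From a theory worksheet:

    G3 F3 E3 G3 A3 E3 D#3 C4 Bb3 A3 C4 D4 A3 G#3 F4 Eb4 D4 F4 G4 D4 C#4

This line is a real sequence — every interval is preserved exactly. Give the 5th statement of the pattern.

With a 7-note motive the entries are G3, C4, F4, each up a 4th from the previous.
Continuing the starts: Bb4 → Eb5.
So cell 5 is Eb5 Db5 C5 Eb5 F5 C5 B4.

Eb5 Db5 C5 Eb5 F5 C5 B4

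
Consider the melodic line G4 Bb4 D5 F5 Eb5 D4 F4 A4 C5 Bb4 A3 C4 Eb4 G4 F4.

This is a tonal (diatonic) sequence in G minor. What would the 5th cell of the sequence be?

Bb2 D3 F3 A3 G3

The 5-note cells begin on G4, D4, A3 — each down a 4th from the last.
Carrying on: Eb3 → Bb2.
Statement 5 starts on Bb2 and keeps the same diatonic contour: Bb2 D3 F3 A3 G3.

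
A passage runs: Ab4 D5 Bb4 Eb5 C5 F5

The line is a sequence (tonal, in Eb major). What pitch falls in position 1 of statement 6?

F5

Grouping in 2s, the 1st note of each cell is Ab4, Bb4, C5.
Carrying that up a 2nd forward: D5 → Eb5 → F5.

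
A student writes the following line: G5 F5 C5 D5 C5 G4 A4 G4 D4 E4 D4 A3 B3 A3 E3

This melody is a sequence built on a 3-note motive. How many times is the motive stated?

5

15 notes in groups of 3 gives 15/3 = 5 statements.
Starts: G5, D5, A4, E4, B3 — each down a 4th.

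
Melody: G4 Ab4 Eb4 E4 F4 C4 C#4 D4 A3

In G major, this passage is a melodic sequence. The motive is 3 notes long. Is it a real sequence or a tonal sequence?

real

Each cell has the same semitone pattern (1, -5) — intervals are preserved exactly.
And Ab4 lies outside G major, so the sequence is real rather than tonal.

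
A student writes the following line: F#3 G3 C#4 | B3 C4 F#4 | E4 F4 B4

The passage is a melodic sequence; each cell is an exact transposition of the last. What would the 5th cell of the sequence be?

Unit = 3 notes; the statements start on F#3, B3, E4, moving up a 4th each time.
Continuing the starts: A4 → D5.
Statement 5 starts on D5 and keeps the same exact contour: D5 Eb5 A5.

D5 Eb5 A5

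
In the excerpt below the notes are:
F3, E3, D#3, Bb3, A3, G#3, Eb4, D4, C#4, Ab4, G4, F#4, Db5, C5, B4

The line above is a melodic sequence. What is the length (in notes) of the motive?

3

Try groups of 3 (5 cells in 15 notes):
F3 E3 D#3 | Bb3 A3 G#3 | Eb4 D4 C#4 | Ab4 G4 F#4 | Db5 C5 B4
Every group is a transposition up a 4th of the one before; no shorter unit works.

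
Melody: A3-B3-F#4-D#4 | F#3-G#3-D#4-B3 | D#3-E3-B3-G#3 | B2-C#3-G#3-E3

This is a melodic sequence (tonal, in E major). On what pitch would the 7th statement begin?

Unit = 4 notes; the statements start on A3, F#3, D#3, B2, moving down a 3rd each time.
Continuing: G#2 → E2 → C#2. Statement 7 starts on C#2.

C#2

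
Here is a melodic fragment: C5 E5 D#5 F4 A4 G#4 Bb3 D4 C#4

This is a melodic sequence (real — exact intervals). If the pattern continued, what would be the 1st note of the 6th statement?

The unit is 3 notes. Position-1 pitches of the 3 shown cells: C5, F4, Bb3.
Each moves down a 5th. Continuing: Eb3 → Ab2 → Db2.

Db2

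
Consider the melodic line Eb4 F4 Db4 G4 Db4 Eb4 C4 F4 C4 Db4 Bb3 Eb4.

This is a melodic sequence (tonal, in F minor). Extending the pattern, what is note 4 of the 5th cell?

C4

The unit is 4 notes. Position-4 pitches of the 3 shown cells: G4, F4, Eb4.
Carrying that down a 2nd forward: Db4 → C4.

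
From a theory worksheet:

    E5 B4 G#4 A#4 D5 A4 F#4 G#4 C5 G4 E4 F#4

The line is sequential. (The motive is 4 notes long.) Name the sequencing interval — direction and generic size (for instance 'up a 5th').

down a 2nd

Taking 4-note groups, the heads are E5, D5, C5: the pattern moves down a 2nd.
E5 to D5 is down a 2nd.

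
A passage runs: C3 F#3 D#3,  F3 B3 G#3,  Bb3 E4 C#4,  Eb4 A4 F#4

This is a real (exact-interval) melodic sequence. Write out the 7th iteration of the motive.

The 3-note cells begin on C3, F3, Bb3, Eb4 — each up a 4th from the last.
Extending up a 4th: Ab4 → Db5 → Gb5.
Statement 7 starts on Gb5 and keeps the same exact contour: Gb5 C6 A5.

Gb5 C6 A5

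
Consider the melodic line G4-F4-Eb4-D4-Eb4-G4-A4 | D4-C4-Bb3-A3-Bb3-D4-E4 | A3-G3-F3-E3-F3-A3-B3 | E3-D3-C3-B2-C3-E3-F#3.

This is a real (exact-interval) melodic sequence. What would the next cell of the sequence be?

B2 A2 G2 F#2 G2 B2 C#3

Unit = 7 notes; the statements start on G4, D4, A3, E3, moving down a 4th each time.
Statement 5 starts on B2 and keeps the same exact contour: B2 A2 G2 F#2 G2 B2 C#3.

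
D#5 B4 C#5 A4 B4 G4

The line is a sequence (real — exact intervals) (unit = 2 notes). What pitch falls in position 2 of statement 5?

Eb4

The unit is 2 notes. Position-2 pitches of the 3 shown cells: B4, A4, G4.
Each moves down a 2nd. Continuing: F4 → Eb4.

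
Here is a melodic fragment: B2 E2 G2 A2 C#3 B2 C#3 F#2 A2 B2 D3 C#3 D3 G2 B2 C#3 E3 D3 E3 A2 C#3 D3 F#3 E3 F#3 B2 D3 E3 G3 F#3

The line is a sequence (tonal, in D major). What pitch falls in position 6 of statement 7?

The unit is 6 notes. Position-6 pitches of the 5 shown cells: B2, C#3, D3, E3, F#3.
Carrying that up a 2nd forward: G3 → A3.

A3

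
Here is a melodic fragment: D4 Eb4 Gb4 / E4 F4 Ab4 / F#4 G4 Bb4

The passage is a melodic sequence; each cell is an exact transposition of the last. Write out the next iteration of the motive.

G#4 A4 C5

Taking 3-note groups, the heads are D4, E4, F#4: the pattern moves up a 2nd.
So cell 4 is G#4 A4 C5.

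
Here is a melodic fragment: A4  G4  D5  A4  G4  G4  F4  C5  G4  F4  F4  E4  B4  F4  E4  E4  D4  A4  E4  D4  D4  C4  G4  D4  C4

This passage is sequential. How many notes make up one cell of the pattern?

Try groups of 5 (5 cells in 25 notes):
A4 G4 D5 A4 G4 | G4 F4 C5 G4 F4 | F4 E4 B4 F4 E4 | E4 D4 A4 E4 D4 | D4 C4 G4 D4 C4
That's a consistent down a 2nd shift per cell, and no other grouping gives one.

5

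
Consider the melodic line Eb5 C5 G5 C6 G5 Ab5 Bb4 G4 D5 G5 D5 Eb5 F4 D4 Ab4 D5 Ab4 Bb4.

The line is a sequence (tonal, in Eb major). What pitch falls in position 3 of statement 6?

With 6-note cells, note 3 of each statement runs G5, D5, Ab4.
Extending down a 4th: Eb4 → Bb3 → F3.

F3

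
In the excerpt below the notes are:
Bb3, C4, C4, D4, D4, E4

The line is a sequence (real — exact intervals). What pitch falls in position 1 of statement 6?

The unit is 2 notes. Position-1 pitches of the 3 shown cells: Bb3, C4, D4.
Carrying that up a 2nd forward: E4 → F#4 → G#4.

G#4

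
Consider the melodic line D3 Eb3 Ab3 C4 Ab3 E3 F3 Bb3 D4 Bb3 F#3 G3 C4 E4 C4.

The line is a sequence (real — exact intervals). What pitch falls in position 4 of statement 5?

With 5-note cells, note 4 of each statement runs C4, D4, E4.
Extending up a 2nd: F#4 → G#4.

G#4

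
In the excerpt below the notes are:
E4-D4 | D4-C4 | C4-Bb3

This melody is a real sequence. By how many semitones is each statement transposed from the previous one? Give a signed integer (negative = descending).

The 2-note cells begin on E4, D4, C4 — each down a 2nd from the last.
E4→D4 is 62 − 64 = -2 semitones.

-2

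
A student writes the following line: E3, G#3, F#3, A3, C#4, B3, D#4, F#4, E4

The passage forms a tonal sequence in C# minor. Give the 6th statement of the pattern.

Unit = 3 notes; the statements start on E3, A3, D#4, moving up a 4th each time.
Extending up a 4th: G#4 → C#5 → F#5.
Statement 6 starts on F#5 and keeps the same diatonic contour: F#5 A5 G#5.

F#5 A5 G#5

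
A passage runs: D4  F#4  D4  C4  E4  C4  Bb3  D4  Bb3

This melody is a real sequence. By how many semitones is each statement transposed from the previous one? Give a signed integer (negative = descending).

-2

The 3-note cells begin on D4, C4, Bb3 — each down a 2nd from the last.
D4 to C4 spans -2 semitones.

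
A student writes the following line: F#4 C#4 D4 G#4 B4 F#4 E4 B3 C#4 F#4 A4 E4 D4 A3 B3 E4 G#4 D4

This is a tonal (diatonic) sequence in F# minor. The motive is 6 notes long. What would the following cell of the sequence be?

Taking 6-note groups, the heads are F#4, E4, D4: the pattern moves down a 2nd.
So cell 4 is C#4 G#3 A3 D4 F#4 C#4.

C#4 G#3 A3 D4 F#4 C#4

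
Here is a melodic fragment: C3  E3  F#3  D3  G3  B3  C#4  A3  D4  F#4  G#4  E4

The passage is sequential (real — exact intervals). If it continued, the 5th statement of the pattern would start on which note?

The 4-note cells begin on C3, G3, D4 — each up a 5th from the last.
Extending the heads up a 5th: A4 → E5.

E5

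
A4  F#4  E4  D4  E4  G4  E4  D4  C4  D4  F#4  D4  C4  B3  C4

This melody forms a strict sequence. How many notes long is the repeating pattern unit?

5

Try groups of 5 (3 cells in 15 notes):
A4 F#4 E4 D4 E4 | G4 E4 D4 C4 D4 | F#4 D4 C4 B3 C4
That's a consistent down a 2nd shift per cell, and no other grouping gives one.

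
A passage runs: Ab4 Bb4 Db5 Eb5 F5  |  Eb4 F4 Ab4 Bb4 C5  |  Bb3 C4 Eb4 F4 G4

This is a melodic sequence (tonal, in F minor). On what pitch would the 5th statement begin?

Unit = 5 notes; the statements start on Ab4, Eb4, Bb3, moving down a 4th each time.
Extending the heads down a 4th: F3 → C3.

C3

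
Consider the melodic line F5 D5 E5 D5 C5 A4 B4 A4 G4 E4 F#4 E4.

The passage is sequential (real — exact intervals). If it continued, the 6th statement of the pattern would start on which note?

Unit = 4 notes; the statements start on F5, C5, G4, moving down a 4th each time.
Continuing: D4 → A3 → E3. Statement 6 starts on E3.

E3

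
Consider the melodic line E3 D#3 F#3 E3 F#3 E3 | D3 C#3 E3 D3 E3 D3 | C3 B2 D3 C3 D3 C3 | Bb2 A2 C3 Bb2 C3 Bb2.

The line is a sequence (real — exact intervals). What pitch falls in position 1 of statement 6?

Gb2

With 6-note cells, note 1 of each statement runs E3, D3, C3, Bb2.
Each moves down a 2nd. Continuing: Ab2 → Gb2.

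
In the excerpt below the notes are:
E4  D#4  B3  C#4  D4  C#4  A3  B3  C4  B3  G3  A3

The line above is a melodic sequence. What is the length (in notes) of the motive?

There are 12 notes; a 4-note unit gives 3 cells:
E4 D#4 B3 C#4 | D4 C#4 A3 B3 | C4 B3 G3 A3
Every group is a transposition down a 2nd of the one before; no shorter unit works.

4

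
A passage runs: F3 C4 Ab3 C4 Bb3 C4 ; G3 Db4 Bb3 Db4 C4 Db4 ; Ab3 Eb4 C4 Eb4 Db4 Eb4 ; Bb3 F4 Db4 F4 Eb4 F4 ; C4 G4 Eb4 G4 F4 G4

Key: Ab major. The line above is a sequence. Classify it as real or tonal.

Every note is diatonic to Ab major.
Cell 1 has +7 semitones from note 1 to 2, but cell 2 has +6 — the interval quality changes while the contour stays the same, which is the hallmark of a tonal sequence.

tonal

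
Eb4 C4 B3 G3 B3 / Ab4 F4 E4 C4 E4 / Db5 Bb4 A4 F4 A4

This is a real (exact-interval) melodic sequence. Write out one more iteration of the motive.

With a 5-note motive the entries are Eb4, Ab4, Db5, each up a 4th from the previous.
From Gb5 the exact shape gives Gb5 Eb5 D5 Bb4 D5.

Gb5 Eb5 D5 Bb4 D5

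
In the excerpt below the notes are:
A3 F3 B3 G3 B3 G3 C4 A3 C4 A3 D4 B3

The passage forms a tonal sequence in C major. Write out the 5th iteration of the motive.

The 4-note cells begin on A3, B3, C4 — each up a 2nd from the last.
Continuing the starts: D4 → E4.
So cell 5 is E4 C4 F4 D4.

E4 C4 F4 D4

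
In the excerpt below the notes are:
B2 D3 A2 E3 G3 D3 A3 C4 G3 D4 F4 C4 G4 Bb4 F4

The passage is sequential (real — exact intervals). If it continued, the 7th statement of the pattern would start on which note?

With a 3-note motive the entries are B2, E3, A3, D4, G4, each up a 4th from the previous.
Continuing: C5 → F5. Statement 7 starts on F5.

F5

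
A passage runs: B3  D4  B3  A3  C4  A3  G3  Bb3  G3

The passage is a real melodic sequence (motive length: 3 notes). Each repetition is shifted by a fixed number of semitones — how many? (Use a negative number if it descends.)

-2

The 3-note cells begin on B3, A3, G3 — each down a 2nd from the last.
B3→A3 is 57 − 59 = -2 semitones.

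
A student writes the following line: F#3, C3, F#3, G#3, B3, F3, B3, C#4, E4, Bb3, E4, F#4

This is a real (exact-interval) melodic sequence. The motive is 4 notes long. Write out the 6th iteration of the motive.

The 4-note cells begin on F#3, B3, E4 — each up a 4th from the last.
Continuing the starts: A4 → D5 → G5.
Statement 6 starts on G5 and keeps the same exact contour: G5 Db5 G5 A5.

G5 Db5 G5 A5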